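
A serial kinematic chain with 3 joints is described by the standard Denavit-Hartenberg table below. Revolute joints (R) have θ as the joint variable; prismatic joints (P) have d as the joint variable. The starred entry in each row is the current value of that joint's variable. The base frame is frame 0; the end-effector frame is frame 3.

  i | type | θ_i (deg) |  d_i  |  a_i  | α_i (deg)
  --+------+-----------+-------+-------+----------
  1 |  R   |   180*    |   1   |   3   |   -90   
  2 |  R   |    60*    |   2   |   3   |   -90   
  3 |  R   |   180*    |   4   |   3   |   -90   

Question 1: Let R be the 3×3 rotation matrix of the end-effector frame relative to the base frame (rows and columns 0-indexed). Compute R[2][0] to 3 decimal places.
0.866

End-effector x-axis (col 0 of R) = (0.5000,0.0000,0.8660)
R[2][0] = 0.8660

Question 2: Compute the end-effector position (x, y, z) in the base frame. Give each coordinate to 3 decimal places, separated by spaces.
after link 1: o_1 = (-3.0000, 0.0000, 1.0000)
after link 2: o_2 = (-4.5000, -2.0000, -1.5981)
after link 3: o_3 = (0.4641, -2.0000, -1.0000)

0.464 -2.000 -1.000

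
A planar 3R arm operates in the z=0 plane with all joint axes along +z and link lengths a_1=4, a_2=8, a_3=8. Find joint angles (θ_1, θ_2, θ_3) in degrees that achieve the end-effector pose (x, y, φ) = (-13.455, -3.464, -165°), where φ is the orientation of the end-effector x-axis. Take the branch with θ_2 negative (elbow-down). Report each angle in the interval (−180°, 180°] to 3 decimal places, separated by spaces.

wrist centre = target − a_3·(cos φ, sin φ) = (-5.7276, -1.3934)
cos θ_2 = (34.7470−4²−8²)/(2·4·8) = -0.7071; θ_2 = -134.9976° (elbow-down)
β = atan2(-1.3934,-5.7276) = -166.3263°; ψ = atan2(-5.6571,-1.6566) = -106.3222°
θ_1 = β − ψ = -60.0042°
θ_3 = φ − θ_1 − θ_2 = 30.0018° (wrapped to (-180°,180°])

-60.004 -134.998 30.002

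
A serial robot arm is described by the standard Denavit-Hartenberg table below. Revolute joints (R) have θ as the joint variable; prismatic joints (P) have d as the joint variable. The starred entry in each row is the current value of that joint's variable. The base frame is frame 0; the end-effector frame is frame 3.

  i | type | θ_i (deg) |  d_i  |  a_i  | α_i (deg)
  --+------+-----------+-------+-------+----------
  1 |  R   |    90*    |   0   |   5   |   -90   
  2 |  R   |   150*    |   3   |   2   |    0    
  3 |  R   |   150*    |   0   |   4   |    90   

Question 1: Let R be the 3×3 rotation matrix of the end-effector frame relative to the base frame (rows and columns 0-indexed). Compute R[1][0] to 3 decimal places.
End-effector x-axis (col 0 of R) = (0.0000,0.5000,0.8660)
R[1][0] = 0.5000

0.500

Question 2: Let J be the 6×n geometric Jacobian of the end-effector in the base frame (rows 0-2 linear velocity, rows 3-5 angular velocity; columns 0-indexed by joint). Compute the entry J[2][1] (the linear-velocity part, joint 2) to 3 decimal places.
-0.268

axis z_1 = (-1.0000,0.0000,0.0000); lever o_n−o_1 = (-3.0000,0.2679,2.4641)
cross product → J_v[:, 1] = (0.0000,2.4641,-0.2679)
J_ω[:, 1] = z_1
entry J[2][1] = -0.2679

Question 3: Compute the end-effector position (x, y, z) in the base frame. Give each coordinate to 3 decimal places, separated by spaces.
-3.000 5.268 2.464

after link 1: o_1 = (0.0000, 5.0000, 0.0000)
after link 2: o_2 = (-3.0000, 3.2679, -1.0000)
after link 3: o_3 = (-3.0000, 5.2679, 2.4641)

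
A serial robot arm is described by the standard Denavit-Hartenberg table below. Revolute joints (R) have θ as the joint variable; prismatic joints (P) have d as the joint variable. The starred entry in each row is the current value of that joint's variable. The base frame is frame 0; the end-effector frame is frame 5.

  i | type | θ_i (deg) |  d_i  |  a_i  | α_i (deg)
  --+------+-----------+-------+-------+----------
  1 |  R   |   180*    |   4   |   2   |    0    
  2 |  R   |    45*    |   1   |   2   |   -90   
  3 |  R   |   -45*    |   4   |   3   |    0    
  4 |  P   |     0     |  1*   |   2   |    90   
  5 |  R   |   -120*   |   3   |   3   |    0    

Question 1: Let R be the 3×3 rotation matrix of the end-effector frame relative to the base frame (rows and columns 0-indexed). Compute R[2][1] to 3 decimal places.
0.612

End-effector y-axis (col 1 of R) = (-0.7866,-0.0795,0.6124)
R[2][1] = 0.6124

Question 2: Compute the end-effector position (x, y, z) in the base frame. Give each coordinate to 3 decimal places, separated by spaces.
-1.966 -3.363 9.596

after link 1: o_1 = (-2.0000, 0.0000, 4.0000)
after link 2: o_2 = (-3.4142, -1.4142, 5.0000)
after link 3: o_3 = (-2.0858, -5.7426, 7.1213)
after link 4: o_4 = (-2.3787, -7.4497, 8.5355)
after link 5: o_5 = (-1.9658, -3.3626, 9.5962)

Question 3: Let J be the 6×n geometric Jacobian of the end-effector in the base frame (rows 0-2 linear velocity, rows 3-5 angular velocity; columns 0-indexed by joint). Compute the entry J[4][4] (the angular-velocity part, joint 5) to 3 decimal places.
0.500

axis z_4 = (0.5000,0.5000,0.7071); lever o_n−o_4 = (0.4129,4.0871,1.0607)
cross product → J_v[:, 4] = (-2.3597,-0.2384,1.8371)
J_ω[:, 4] = z_4
entry J[4][4] = 0.5000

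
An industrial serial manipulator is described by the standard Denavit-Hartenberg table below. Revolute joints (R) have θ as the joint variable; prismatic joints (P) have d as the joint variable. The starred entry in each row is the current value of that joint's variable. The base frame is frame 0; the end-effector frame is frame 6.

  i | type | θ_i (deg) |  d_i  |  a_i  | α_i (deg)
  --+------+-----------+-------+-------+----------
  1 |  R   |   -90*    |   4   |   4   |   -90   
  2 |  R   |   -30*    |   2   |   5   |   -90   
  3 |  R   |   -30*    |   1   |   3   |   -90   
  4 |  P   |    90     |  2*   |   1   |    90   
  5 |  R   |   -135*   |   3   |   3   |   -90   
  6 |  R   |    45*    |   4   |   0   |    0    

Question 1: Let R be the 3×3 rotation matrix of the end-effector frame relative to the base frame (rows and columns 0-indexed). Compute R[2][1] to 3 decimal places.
End-effector y-axis (col 1 of R) = (-0.7866,0.5638,0.2518)
R[2][1] = 0.2518

0.252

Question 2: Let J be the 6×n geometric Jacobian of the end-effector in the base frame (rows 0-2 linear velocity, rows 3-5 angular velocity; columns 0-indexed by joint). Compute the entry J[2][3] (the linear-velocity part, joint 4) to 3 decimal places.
0.250

prismatic axis z_3 = (-0.8660,-0.4330,0.2500)
J_v[:, 3] = z_3; J_ω[:, 3] = (0,0,0)
entry J[2][3] = 0.2500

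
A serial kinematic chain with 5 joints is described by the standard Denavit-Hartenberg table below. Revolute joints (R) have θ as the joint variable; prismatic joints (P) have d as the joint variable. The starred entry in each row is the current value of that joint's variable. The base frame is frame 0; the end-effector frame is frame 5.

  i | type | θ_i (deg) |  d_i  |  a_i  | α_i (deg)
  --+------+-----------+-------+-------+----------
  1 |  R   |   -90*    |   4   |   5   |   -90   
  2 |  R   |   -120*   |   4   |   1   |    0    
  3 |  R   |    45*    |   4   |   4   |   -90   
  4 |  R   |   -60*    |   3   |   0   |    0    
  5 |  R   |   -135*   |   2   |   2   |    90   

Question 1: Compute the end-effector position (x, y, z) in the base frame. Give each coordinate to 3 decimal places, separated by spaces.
after link 1: o_1 = (0.0000, -5.0000, 4.0000)
after link 2: o_2 = (4.0000, -4.5000, 4.8660)
after link 3: o_3 = (8.0000, -5.5353, 8.7297)
after link 4: o_4 = (8.0000, -8.4331, 7.9533)
after link 5: o_5 = (7.4824, -9.8649, 5.5696)

7.482 -9.865 5.570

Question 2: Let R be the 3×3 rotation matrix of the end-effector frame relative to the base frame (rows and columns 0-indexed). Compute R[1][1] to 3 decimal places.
-0.966

End-effector y-axis (col 1 of R) = (0.0000,-0.9659,-0.2588)
R[1][1] = -0.9659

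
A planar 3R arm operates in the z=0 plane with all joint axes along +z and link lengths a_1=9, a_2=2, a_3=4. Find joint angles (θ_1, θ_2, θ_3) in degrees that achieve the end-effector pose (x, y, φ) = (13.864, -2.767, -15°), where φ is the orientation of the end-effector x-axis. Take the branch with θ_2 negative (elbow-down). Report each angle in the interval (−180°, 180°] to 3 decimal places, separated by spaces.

wrist centre = target − a_3·(cos φ, sin φ) = (10.0003, -1.7317)
cos θ_2 = (103.0048−9²−2²)/(2·9·2) = 0.5001; θ_2 = -59.9912° (elbow-down)
β = atan2(-1.7317,10.0003) = -9.8243°; ψ = atan2(-1.7319,10.0003) = -9.8253°
θ_1 = β − ψ = 0.0010°
θ_3 = φ − θ_1 − θ_2 = 44.9902° (wrapped to (-180°,180°])

0.001 -59.991 44.990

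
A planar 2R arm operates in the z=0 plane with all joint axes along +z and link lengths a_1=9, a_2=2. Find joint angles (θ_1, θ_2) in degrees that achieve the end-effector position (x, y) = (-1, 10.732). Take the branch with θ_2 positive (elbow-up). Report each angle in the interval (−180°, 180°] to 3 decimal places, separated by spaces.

89.999 30.003

cos θ_2 = (116.1758−9²−2²)/(2·9·2) = 0.8660; θ_2 = 30.0035° (elbow-up)
β = atan2(10.7320,-1.0000) = 95.3234°; ψ = atan2(1.0001,10.7320) = 5.3240°
θ_1 = β − ψ = 89.9994°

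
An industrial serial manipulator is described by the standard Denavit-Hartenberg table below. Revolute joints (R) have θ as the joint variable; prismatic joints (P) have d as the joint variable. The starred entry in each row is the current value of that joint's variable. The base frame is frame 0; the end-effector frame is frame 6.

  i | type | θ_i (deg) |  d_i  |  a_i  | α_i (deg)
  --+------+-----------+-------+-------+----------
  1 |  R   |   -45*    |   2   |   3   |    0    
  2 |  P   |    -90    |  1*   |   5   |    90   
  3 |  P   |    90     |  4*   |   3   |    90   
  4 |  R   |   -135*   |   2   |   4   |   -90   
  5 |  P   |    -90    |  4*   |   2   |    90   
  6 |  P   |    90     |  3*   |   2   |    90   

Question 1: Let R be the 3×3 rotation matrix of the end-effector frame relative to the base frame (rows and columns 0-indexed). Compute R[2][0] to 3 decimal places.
End-effector x-axis (col 0 of R) = (0.5000,-0.5000,0.7071)
R[2][0] = 0.7071

0.707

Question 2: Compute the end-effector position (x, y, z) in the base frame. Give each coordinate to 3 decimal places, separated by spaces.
after link 1: o_1 = (2.1213, -2.1213, 2.0000)
after link 2: o_2 = (-1.4142, -5.6569, 3.0000)
after link 3: o_3 = (-4.2426, -2.8284, 6.0000)
after link 4: o_4 = (-3.6569, -6.2426, 3.1716)
after link 5: o_5 = (-3.0711, -9.6569, 6.0000)
after link 6: o_6 = (-3.5711, -9.1569, 9.5355)

-3.571 -9.157 9.536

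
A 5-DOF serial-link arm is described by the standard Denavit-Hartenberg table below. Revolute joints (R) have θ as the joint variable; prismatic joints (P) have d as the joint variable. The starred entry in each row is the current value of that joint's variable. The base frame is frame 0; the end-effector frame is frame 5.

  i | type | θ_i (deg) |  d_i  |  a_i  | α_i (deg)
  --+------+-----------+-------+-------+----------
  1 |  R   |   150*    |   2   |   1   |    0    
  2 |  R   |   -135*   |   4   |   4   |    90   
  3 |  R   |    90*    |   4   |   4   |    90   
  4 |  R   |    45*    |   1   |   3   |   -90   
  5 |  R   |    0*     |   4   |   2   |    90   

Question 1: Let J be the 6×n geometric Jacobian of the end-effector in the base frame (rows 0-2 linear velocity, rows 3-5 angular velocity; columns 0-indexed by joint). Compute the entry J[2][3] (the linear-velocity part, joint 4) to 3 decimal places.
axis z_3 = (0.9659,0.2588,-0.0000); lever o_n−o_3 = (2.6130,-5.8883,0.7071)
cross product → J_v[:, 3] = (0.1830,-0.6830,-6.3640)
J_ω[:, 3] = z_3
entry J[2][3] = -6.3640

-6.364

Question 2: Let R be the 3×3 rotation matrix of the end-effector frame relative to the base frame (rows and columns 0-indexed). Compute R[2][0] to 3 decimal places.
End-effector x-axis (col 0 of R) = (0.1830,-0.6830,0.7071)
R[2][0] = 0.7071

0.707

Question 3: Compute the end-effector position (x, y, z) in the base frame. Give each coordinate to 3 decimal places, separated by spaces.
6.646 -8.217 10.707

after link 1: o_1 = (-0.8660, 0.5000, 2.0000)
after link 2: o_2 = (2.9977, 1.5353, 6.0000)
after link 3: o_3 = (4.0330, -2.3284, 10.0000)
after link 4: o_4 = (5.5479, -4.1186, 12.1213)
after link 5: o_5 = (6.6460, -8.2167, 10.7071)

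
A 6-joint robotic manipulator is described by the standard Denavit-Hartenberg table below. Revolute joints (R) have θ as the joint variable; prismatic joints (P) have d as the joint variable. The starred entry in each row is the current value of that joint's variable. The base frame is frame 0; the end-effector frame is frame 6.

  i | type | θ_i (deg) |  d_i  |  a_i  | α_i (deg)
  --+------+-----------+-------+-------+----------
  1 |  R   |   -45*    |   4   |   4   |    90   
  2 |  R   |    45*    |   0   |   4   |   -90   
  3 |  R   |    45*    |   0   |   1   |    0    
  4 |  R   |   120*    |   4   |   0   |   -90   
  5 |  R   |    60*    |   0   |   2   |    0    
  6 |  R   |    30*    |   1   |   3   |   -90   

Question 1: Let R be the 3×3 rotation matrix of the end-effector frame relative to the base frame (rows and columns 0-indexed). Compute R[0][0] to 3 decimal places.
0.500

End-effector x-axis (col 0 of R) = (0.5000,-0.5000,-0.7071)
R[0][0] = 0.5000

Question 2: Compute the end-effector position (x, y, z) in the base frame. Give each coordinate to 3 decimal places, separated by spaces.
4.936 -4.936 5.945

after link 1: o_1 = (2.8284, -2.8284, 4.0000)
after link 2: o_2 = (4.8284, -4.8284, 6.8284)
after link 3: o_3 = (5.6820, -4.6820, 7.3284)
after link 4: o_4 = (3.6820, -2.6820, 10.1569)
after link 5: o_5 = (4.2481, -2.8820, 8.2491)
after link 6: o_6 = (4.9356, -4.9356, 5.9448)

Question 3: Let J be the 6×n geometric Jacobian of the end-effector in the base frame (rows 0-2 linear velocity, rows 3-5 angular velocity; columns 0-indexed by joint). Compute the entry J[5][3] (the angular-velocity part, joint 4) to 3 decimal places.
axis z_3 = (-0.5000,0.5000,0.7071); lever o_n−o_3 = (-0.7463,-0.2537,-1.3837)
cross product → J_v[:, 3] = (-0.5125,-1.2196,0.5000)
J_ω[:, 3] = z_3
entry J[5][3] = 0.7071

0.707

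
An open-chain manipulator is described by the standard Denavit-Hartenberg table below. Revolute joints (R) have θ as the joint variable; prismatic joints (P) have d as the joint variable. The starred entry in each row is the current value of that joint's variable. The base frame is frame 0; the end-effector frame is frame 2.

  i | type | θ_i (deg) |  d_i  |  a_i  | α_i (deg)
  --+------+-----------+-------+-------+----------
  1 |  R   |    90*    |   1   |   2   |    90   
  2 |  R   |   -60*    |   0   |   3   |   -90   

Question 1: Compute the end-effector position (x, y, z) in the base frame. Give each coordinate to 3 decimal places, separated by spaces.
0.000 3.500 -1.598

after link 1: o_1 = (0.0000, 2.0000, 1.0000)
after link 2: o_2 = (0.0000, 3.5000, -1.5981)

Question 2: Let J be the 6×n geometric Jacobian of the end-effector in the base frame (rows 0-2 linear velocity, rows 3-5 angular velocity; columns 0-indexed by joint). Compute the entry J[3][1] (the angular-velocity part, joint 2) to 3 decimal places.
axis z_1 = (1.0000,-0.0000,0.0000); lever o_n−o_1 = (0.0000,1.5000,-2.5981)
cross product → J_v[:, 1] = (0.0000,2.5981,1.5000)
J_ω[:, 1] = z_1
entry J[3][1] = 1.0000

1.000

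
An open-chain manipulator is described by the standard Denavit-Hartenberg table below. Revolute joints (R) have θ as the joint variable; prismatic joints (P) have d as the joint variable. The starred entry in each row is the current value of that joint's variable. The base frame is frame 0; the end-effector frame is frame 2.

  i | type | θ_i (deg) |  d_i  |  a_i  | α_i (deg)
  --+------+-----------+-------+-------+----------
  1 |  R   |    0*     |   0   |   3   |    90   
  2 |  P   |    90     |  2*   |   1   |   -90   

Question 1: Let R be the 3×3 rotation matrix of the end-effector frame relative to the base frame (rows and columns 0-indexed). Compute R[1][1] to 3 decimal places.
1.000

End-effector y-axis (col 1 of R) = (-0.0000,1.0000,-0.0000)
R[1][1] = 1.0000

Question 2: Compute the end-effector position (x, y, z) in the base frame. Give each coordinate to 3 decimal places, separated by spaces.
after link 1: o_1 = (3.0000, 0.0000, 0.0000)
after link 2: o_2 = (3.0000, -2.0000, 1.0000)

3.000 -2.000 1.000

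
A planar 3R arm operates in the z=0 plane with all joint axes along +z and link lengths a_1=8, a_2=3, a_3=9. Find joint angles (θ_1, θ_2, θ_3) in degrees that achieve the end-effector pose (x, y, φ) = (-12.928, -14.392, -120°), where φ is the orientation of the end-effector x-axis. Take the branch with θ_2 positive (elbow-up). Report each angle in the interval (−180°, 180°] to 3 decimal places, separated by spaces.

wrist centre = target − a_3·(cos φ, sin φ) = (-8.4280, -6.5978)
cos θ_2 = (114.5618−8²−3²)/(2·8·3) = 0.8659; θ_2 = 30.0178° (elbow-up)
β = atan2(-6.5978,-8.4280) = -141.9448°; ψ = atan2(1.5008,10.5976) = 8.0605°
θ_1 = β − ψ = -150.0052°
θ_3 = φ − θ_1 − θ_2 = -0.0125° (wrapped to (-180°,180°])

-150.005 30.018 -0.013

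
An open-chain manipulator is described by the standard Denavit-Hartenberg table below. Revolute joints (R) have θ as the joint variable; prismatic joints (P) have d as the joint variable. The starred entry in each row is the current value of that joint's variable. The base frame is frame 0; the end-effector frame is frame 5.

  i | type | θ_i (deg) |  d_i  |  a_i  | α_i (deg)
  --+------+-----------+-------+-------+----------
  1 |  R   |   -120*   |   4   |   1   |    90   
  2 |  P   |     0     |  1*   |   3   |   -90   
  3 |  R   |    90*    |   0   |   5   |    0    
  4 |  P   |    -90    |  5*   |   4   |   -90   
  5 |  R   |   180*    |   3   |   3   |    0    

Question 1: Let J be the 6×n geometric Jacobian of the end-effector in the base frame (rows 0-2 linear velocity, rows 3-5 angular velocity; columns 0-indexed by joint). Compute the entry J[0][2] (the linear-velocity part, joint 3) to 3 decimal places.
4.866

axis z_2 = (0.0000,0.0000,1.0000); lever o_n−o_2 = (6.4282,-4.8660,5.0000)
cross product → J_v[:, 2] = (4.8660,6.4282,-0.0000)
J_ω[:, 2] = z_2
entry J[0][2] = 4.8660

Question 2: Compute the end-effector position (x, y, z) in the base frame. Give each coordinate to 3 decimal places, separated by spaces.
3.562 -7.830 9.000

after link 1: o_1 = (-0.5000, -0.8660, 4.0000)
after link 2: o_2 = (-2.8660, -2.9641, 4.0000)
after link 3: o_3 = (1.4641, -5.4641, 4.0000)
after link 4: o_4 = (-0.5359, -8.9282, 9.0000)
after link 5: o_5 = (3.5622, -7.8301, 9.0000)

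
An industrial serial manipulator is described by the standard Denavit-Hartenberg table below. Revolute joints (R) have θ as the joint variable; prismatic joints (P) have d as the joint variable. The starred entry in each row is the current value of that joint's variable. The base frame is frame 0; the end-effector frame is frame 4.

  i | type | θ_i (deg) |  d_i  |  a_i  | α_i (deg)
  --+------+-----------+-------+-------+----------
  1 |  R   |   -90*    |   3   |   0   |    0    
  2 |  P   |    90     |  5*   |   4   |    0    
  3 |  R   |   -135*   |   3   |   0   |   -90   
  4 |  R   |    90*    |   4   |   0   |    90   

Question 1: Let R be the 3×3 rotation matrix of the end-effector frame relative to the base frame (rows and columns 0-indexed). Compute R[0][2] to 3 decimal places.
End-effector z-axis (col 2 of R) = (-0.7071,-0.7071,0.0000)
R[0][2] = -0.7071

-0.707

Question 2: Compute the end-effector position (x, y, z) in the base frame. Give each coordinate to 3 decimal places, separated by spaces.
after link 1: o_1 = (0.0000, 0.0000, 3.0000)
after link 2: o_2 = (4.0000, 0.0000, 8.0000)
after link 3: o_3 = (4.0000, 0.0000, 11.0000)
after link 4: o_4 = (6.8284, -2.8284, 11.0000)

6.828 -2.828 11.000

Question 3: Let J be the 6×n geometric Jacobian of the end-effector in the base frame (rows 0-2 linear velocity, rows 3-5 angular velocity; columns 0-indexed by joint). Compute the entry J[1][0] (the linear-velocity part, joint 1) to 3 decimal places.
6.828

axis z_0 = ẑ; lever o_n−o_0 = (6.8284,-2.8284,11.0000)
cross product → J_v[:, 0] = (2.8284,6.8284,-0.0000)
J_ω[:, 0] = z_0
entry J[1][0] = 6.8284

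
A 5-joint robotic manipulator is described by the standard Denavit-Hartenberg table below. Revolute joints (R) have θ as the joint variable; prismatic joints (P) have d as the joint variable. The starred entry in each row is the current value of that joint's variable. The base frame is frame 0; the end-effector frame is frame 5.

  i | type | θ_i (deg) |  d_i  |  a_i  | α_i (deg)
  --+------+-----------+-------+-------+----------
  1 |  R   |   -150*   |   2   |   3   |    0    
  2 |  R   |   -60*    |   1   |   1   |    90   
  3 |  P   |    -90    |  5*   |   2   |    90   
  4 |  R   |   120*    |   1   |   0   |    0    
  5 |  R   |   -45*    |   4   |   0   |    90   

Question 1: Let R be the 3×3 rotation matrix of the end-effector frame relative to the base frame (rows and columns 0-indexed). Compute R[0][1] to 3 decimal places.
0.866

End-effector y-axis (col 1 of R) = (0.8660,-0.5000,-0.0000)
R[0][1] = 0.8660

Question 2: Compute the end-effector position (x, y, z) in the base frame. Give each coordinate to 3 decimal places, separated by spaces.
after link 1: o_1 = (-2.5981, -1.5000, 2.0000)
after link 2: o_2 = (-3.4641, -1.0000, 3.0000)
after link 3: o_3 = (-0.9641, 3.3301, 1.0000)
after link 4: o_4 = (-0.0981, 2.8301, 1.0000)
after link 5: o_5 = (3.3660, 0.8301, 1.0000)

3.366 0.830 1.000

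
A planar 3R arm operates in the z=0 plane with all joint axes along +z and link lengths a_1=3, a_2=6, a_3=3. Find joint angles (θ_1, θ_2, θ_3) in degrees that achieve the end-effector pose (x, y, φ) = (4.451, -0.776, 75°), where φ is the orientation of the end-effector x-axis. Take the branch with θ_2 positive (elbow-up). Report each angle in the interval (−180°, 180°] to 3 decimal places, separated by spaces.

wrist centre = target − a_3·(cos φ, sin φ) = (3.6745, -3.6738)
cos θ_2 = (26.9989−3²−6²)/(2·3·6) = -0.5000; θ_2 = 120.0020° (elbow-up)
β = atan2(-3.6738,3.6745) = -44.9940°; ψ = atan2(5.1960,-0.0002) = 90.0020°
θ_1 = β − ψ = -134.9960°
θ_3 = φ − θ_1 − θ_2 = 89.9940° (wrapped to (-180°,180°])

-134.996 120.002 89.994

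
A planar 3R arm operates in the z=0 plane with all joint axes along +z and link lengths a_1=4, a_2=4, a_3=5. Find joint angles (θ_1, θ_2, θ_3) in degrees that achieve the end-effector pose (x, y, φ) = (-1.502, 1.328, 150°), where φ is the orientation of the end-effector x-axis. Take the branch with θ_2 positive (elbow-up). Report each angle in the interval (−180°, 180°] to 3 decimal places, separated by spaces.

wrist centre = target − a_3·(cos φ, sin φ) = (2.8281, -1.1720)
cos θ_2 = (9.3719−4²−4²)/(2·4·4) = -0.7071; θ_2 = 135.0018° (elbow-up)
β = atan2(-1.1720,2.8281) = -22.5095°; ψ = atan2(2.8283,1.1715) = 67.5009°
θ_1 = β − ψ = -90.0104°
θ_3 = φ − θ_1 − θ_2 = 105.0087° (wrapped to (-180°,180°])

-90.010 135.002 105.009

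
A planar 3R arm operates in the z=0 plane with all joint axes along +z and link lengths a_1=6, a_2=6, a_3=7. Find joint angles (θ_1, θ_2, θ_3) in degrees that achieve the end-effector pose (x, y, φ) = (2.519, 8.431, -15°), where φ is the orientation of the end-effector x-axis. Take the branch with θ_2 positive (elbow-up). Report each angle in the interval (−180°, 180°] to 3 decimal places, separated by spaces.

89.999 44.999 -149.999

wrist centre = target − a_3·(cos φ, sin φ) = (-4.2425, 10.2427)
cos θ_2 = (122.9122−6²−6²)/(2·6·6) = 0.7071; θ_2 = 44.9994° (elbow-up)
β = atan2(10.2427,-4.2425) = 112.4991°; ψ = atan2(4.2426,10.2427) = 22.4997°
θ_1 = β − ψ = 89.9994°
θ_3 = φ − θ_1 − θ_2 = -149.9987° (wrapped to (-180°,180°])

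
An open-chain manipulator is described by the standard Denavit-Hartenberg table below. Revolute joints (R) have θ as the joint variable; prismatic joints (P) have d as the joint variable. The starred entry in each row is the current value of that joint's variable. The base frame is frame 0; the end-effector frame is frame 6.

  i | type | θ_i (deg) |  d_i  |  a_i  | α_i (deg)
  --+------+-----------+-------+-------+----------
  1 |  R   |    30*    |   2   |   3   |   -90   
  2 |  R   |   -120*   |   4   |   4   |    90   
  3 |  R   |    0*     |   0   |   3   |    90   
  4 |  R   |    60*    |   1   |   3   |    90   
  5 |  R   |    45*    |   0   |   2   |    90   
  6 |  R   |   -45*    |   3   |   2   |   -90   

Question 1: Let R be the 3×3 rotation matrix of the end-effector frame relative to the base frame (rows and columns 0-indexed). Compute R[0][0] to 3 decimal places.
End-effector x-axis (col 0 of R) = (-0.1830,-0.6830,-0.7071)
R[0][0] = -0.1830

-0.183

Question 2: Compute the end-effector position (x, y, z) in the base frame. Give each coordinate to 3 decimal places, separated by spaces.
-8.313 -1.673 6.648

after link 1: o_1 = (2.5981, 1.5000, 2.0000)
after link 2: o_2 = (-1.1340, 3.9641, 5.4641)
after link 3: o_3 = (-2.4330, 3.2141, 8.0622)
after link 4: o_4 = (-4.5311, 0.8481, 8.0622)
after link 5: o_5 = (-5.0487, -1.0838, 8.0622)
after link 6: o_6 = (-8.3125, -1.6733, 6.6480)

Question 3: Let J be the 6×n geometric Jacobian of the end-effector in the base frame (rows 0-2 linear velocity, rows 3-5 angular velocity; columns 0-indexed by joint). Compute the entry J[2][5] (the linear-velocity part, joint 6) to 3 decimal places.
axis z_5 = (-0.9659,0.2588,0.0000); lever o_n−o_5 = (-3.2638,-0.5896,-1.4142)
cross product → J_v[:, 5] = (-0.3660,-1.3660,1.4142)
J_ω[:, 5] = z_5
entry J[2][5] = 1.4142

1.414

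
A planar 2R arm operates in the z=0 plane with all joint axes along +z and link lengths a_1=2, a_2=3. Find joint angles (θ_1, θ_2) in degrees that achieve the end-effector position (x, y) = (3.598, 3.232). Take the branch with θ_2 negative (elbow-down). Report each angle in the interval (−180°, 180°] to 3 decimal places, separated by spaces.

60.005 -30.008

cos θ_2 = (23.3914−2²−3²)/(2·2·3) = 0.8660; θ_2 = -30.0084° (elbow-down)
β = atan2(3.2320,3.5980) = 41.9326°; ψ = atan2(-1.5004,4.5979) = -18.0726°
θ_1 = β − ψ = 60.0052°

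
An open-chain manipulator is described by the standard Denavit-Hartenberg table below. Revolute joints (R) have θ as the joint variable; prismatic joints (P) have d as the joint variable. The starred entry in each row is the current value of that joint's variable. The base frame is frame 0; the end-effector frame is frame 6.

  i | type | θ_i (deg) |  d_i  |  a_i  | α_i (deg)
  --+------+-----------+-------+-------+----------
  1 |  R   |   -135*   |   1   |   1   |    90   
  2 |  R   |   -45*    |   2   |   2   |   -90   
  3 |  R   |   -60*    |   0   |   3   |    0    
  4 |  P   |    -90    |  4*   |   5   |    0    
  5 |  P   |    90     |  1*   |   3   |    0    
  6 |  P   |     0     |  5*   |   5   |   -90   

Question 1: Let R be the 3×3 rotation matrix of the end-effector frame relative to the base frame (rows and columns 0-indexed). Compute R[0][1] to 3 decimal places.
End-effector y-axis (col 1 of R) = (0.5000,0.5000,-0.7071)
R[0][1] = 0.5000

0.500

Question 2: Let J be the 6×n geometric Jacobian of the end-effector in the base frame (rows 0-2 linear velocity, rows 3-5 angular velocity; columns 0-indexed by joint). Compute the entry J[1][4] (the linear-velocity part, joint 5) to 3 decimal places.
prismatic axis z_4 = (-0.5000,-0.5000,0.7071)
J_v[:, 4] = z_4; J_ω[:, 4] = (0,0,0)
entry J[1][4] = -0.5000

-0.500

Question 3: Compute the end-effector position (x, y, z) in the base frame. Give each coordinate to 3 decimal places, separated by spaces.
after link 1: o_1 = (-0.7071, -0.7071, 1.0000)
after link 2: o_2 = (-3.1213, -0.2929, -0.4142)
after link 3: o_3 = (-5.7084, 0.7942, -1.4749)
after link 4: o_4 = (-7.3111, 2.7271, 4.4154)
after link 5: o_5 = (-10.3983, 3.3142, 4.0619)
after link 6: o_6 = (-17.2101, 2.6260, 5.8296)

-17.210 2.626 5.830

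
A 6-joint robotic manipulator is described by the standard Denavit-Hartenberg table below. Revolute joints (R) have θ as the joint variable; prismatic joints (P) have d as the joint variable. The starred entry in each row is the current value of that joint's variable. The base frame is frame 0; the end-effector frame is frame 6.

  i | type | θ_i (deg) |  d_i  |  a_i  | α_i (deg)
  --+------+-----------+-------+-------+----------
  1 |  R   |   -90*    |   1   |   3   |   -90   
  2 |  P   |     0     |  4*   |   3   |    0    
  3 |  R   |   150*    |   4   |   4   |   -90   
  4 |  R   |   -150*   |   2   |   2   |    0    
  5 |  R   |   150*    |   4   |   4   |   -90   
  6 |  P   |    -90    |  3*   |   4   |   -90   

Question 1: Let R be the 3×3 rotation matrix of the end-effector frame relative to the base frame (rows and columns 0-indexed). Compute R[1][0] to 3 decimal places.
End-effector x-axis (col 0 of R) = (0.0000,0.5000,0.8660)
R[1][0] = 0.5000

0.500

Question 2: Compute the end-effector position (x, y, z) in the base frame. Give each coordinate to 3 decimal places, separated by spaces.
6.000 4.428 6.526

after link 1: o_1 = (0.0000, -3.0000, 1.0000)
after link 2: o_2 = (4.0000, -6.0000, 1.0000)
after link 3: o_3 = (8.0000, -2.5359, -1.0000)
after link 4: o_4 = (9.0000, -3.0359, 1.5981)
after link 5: o_5 = (9.0000, 2.4282, 3.0622)
after link 6: o_6 = (6.0000, 4.4282, 6.5263)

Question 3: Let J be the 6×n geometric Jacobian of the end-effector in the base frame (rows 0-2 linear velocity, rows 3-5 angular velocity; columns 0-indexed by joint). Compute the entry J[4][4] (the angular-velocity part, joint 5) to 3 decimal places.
axis z_4 = (-0.0000,0.5000,0.8660); lever o_n−o_4 = (-3.0000,7.4641,4.9282)
cross product → J_v[:, 4] = (-4.0000,-2.5981,1.5000)
J_ω[:, 4] = z_4
entry J[4][4] = 0.5000

0.500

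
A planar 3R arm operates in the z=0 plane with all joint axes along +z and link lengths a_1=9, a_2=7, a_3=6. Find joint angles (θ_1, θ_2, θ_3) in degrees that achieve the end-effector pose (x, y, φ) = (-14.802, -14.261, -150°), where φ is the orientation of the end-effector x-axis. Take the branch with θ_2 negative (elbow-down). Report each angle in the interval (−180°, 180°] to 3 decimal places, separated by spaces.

wrist centre = target − a_3·(cos φ, sin φ) = (-9.6058, -11.2610)
cos θ_2 = (219.0824−9²−7²)/(2·9·7) = 0.7070; θ_2 = -45.0084° (elbow-down)
β = atan2(-11.2610,-9.6058) = -130.4648°; ψ = atan2(-4.9505,13.9490) = -19.5396°
θ_1 = β − ψ = -110.9252°
θ_3 = φ − θ_1 − θ_2 = 5.9335° (wrapped to (-180°,180°])

-110.925 -45.008 5.934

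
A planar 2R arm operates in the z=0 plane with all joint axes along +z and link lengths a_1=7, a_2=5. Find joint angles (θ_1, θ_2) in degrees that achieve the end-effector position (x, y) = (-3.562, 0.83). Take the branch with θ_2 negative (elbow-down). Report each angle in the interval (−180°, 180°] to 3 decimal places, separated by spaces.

cos θ_2 = (13.3767−7²−5²)/(2·7·5) = -0.8660; θ_2 = -150.0024° (elbow-down)
β = atan2(0.8300,-3.5620) = 166.8833°; ψ = atan2(-2.4998,2.6698) = -43.1171°
θ_1 = β − ψ = 210.0003°

-150.000 -150.002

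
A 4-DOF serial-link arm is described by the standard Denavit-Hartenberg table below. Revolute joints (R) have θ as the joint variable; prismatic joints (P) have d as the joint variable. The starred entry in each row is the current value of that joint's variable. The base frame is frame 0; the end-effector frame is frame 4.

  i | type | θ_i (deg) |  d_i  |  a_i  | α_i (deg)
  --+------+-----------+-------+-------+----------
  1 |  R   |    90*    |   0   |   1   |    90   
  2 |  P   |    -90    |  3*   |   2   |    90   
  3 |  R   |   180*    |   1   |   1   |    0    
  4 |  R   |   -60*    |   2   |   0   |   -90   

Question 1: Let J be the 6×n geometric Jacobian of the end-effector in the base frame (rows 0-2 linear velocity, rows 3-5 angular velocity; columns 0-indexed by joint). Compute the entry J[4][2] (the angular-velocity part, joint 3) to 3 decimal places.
axis z_2 = (0.0000,-1.0000,-0.0000); lever o_n−o_2 = (0.0000,-3.0000,1.0000)
cross product → J_v[:, 2] = (-1.0000,-0.0000,-0.0000)
J_ω[:, 2] = z_2
entry J[4][2] = -1.0000

-1.000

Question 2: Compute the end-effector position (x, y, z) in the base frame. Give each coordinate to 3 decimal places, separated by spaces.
3.000 -2.000 -1.000

after link 1: o_1 = (0.0000, 1.0000, 0.0000)
after link 2: o_2 = (3.0000, 1.0000, -2.0000)
after link 3: o_3 = (3.0000, -0.0000, -1.0000)
after link 4: o_4 = (3.0000, -2.0000, -1.0000)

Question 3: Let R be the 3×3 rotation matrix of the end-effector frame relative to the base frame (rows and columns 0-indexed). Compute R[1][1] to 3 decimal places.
End-effector y-axis (col 1 of R) = (-0.0000,1.0000,0.0000)
R[1][1] = 1.0000

1.000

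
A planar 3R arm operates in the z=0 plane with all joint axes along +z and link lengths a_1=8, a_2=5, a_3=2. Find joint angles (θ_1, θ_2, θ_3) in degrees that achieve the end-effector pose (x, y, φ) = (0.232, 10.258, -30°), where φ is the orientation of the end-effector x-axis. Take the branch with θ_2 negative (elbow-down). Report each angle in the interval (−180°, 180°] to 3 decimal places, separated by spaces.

wrist centre = target − a_3·(cos φ, sin φ) = (-1.5001, 11.2580)
cos θ_2 = (128.9927−8²−5²)/(2·8·5) = 0.4999; θ_2 = -60.0060° (elbow-down)
β = atan2(11.2580,-1.5001) = 97.5896°; ψ = atan2(-4.3304,10.4995) = -22.4130°
θ_1 = β − ψ = 120.0026°
θ_3 = φ − θ_1 − θ_2 = -89.9966° (wrapped to (-180°,180°])

120.003 -60.006 -89.997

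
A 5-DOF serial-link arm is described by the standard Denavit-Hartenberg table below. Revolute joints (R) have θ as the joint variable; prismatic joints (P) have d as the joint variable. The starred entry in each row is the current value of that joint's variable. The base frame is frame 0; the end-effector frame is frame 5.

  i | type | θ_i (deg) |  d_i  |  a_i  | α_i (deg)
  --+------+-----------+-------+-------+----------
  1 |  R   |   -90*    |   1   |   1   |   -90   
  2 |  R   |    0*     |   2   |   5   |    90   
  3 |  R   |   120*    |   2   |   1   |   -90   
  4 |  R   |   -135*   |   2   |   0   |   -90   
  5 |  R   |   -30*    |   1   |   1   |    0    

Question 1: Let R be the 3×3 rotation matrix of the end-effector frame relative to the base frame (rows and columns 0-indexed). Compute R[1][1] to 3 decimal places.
-0.927

End-effector y-axis (col 1 of R) = (0.1268,-0.9268,0.3536)
R[1][1] = -0.9268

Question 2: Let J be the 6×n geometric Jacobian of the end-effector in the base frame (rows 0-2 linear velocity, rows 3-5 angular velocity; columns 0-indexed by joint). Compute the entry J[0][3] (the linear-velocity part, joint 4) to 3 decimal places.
1.143

axis z_3 = (-0.5000,0.8660,0.0000); lever o_n−o_3 = (-1.1680,2.2124,1.3195)
cross product → J_v[:, 3] = (1.1427,0.6597,-0.0947)
J_ω[:, 3] = z_3
entry J[0][3] = 1.1427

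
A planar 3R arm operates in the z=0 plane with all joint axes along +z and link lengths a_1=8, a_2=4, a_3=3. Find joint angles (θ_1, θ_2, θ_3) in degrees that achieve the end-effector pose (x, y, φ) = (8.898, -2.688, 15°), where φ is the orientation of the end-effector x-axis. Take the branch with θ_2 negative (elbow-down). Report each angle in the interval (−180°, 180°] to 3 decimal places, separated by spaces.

wrist centre = target − a_3·(cos φ, sin φ) = (6.0002, -3.4645)
cos θ_2 = (48.0051−8²−4²)/(2·8·4) = -0.4999; θ_2 = -119.9947° (elbow-down)
β = atan2(-3.4645,6.0002) = -30.0016°; ψ = atan2(-3.4643,6.0003) = -30.0000°
θ_1 = β − ψ = -0.0016°
θ_3 = φ − θ_1 − θ_2 = 134.9963° (wrapped to (-180°,180°])

-0.002 -119.995 134.996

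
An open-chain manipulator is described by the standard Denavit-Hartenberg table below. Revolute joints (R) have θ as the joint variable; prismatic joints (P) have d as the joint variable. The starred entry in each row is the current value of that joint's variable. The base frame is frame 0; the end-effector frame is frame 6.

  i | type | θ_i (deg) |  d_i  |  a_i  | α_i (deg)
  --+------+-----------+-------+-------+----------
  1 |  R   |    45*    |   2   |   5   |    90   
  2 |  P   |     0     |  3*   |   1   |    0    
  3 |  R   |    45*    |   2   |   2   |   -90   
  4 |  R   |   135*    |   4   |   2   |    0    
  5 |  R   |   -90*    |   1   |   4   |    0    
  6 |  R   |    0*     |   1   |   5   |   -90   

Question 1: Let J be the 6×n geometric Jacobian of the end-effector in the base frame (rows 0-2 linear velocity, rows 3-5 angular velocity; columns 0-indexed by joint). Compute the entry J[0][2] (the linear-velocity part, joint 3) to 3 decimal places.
axis z_2 = (0.7071,-0.7071,0.0000); lever o_n−o_2 = (-3.6109,4.5607,9.1569)
cross product → J_v[:, 2] = (-6.4749,-6.4749,0.6716)
J_ω[:, 2] = z_2
entry J[0][2] = -6.4749

-6.475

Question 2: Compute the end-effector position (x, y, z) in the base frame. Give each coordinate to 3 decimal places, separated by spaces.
after link 1: o_1 = (3.5355, 3.5355, 2.0000)
after link 2: o_2 = (6.3640, 2.1213, 2.0000)
after link 3: o_3 = (8.7782, 1.7071, 3.4142)
after link 4: o_4 = (5.0711, 0.0000, 5.2426)
after link 5: o_5 = (3.9853, 2.9142, 7.9497)
after link 6: o_6 = (2.7530, 6.6820, 11.1569)

2.753 6.682 11.157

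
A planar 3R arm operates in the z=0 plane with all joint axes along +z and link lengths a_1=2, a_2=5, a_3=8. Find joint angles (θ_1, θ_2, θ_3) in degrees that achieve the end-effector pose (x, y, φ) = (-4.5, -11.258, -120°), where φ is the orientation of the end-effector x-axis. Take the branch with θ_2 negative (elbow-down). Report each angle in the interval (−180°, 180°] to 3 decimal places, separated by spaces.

0.009 -120.009 -0.000

wrist centre = target − a_3·(cos φ, sin φ) = (-0.5000, -4.3298)
cos θ_2 = (18.9971−2²−5²)/(2·2·5) = -0.5001; θ_2 = -120.0095° (elbow-down)
β = atan2(-4.3298,-0.5000) = -96.5873°; ψ = atan2(-4.3297,-0.5007) = -96.5967°
θ_1 = β − ψ = 0.0095°
θ_3 = φ − θ_1 − θ_2 = -0.0000° (wrapped to (-180°,180°])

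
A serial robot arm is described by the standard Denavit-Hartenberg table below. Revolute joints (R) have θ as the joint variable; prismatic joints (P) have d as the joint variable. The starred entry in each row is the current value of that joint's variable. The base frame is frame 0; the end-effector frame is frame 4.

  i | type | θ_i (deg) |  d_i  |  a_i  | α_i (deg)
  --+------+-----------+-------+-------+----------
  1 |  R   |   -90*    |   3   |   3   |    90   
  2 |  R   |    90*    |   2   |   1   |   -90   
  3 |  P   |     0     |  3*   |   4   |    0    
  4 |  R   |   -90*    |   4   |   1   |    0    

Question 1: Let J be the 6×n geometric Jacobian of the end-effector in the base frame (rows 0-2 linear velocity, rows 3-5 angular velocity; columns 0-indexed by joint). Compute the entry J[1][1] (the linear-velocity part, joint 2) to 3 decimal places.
axis z_1 = (-1.0000,-0.0000,0.0000); lever o_n−o_1 = (-3.0000,7.0000,5.0000)
cross product → J_v[:, 1] = (-0.0000,5.0000,-7.0000)
J_ω[:, 1] = z_1
entry J[1][1] = 5.0000

5.000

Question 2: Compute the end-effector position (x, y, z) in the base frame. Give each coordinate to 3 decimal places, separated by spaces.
-3.000 4.000 8.000

after link 1: o_1 = (0.0000, -3.0000, 3.0000)
after link 2: o_2 = (-2.0000, -3.0000, 4.0000)
after link 3: o_3 = (-2.0000, -0.0000, 8.0000)
after link 4: o_4 = (-3.0000, 4.0000, 8.0000)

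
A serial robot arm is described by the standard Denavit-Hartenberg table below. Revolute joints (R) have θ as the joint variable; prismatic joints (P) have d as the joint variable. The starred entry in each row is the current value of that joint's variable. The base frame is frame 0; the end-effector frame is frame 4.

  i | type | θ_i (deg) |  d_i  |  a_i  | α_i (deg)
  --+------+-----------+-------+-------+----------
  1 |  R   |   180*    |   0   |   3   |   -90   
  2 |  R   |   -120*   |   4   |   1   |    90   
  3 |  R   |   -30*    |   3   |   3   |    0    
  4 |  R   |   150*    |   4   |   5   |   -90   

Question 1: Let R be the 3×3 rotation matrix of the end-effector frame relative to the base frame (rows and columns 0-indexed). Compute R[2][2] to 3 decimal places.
-0.750

End-effector z-axis (col 2 of R) = (-0.4330,0.5000,-0.7500)
R[2][2] = -0.7500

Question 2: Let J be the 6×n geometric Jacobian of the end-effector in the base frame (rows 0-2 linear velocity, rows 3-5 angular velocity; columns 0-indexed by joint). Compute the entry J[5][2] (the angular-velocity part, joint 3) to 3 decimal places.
axis z_2 = (0.8660,-0.0000,-0.5000); lever o_n−o_2 = (6.1112,-2.8301,-3.4151)
cross product → J_v[:, 2] = (-1.4151,-0.0981,-2.4510)
J_ω[:, 2] = z_2
entry J[5][2] = -0.5000

-0.500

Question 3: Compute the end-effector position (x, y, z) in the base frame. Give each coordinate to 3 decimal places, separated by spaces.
3.611 -6.830 -2.549

after link 1: o_1 = (-3.0000, 0.0000, 0.0000)
after link 2: o_2 = (-2.5000, -4.0000, 0.8660)
after link 3: o_3 = (1.3971, -2.5000, 1.6160)
after link 4: o_4 = (3.6112, -6.8301, -2.5490)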